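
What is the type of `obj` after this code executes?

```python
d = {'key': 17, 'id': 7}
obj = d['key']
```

Accessing dict[str, int] with key 'key' returns int value 17

int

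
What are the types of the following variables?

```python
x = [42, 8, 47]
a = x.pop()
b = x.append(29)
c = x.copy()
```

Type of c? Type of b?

list.copy() returns list; list.append() returns None

list, NoneType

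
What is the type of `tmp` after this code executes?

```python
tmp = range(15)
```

range() returns a range object

range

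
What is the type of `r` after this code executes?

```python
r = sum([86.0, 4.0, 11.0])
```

sum() of floats returns float

float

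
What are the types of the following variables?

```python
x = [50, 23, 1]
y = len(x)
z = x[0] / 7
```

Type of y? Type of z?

len() returns int; int / int returns float

int, float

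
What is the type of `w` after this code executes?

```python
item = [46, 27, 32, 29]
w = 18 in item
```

'in' operator returns bool

bool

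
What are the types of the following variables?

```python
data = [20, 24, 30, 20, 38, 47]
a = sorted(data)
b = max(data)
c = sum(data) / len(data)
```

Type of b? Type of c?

max of ints returns int; int / int returns float

int, float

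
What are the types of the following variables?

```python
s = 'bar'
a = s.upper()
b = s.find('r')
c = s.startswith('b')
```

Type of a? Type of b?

str.upper() returns str; str.find() returns int

str, int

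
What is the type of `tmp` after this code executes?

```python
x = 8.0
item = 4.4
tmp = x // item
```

float // float returns float (floor division preserves float type)

float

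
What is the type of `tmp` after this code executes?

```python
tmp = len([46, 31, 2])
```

len() always returns int

int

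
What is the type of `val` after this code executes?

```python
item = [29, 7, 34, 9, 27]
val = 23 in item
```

'in' operator returns bool

bool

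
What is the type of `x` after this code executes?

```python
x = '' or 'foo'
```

'or' returns first truthy value ('foo', which is str)

str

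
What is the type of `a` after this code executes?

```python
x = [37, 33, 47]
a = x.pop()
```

list.pop() returns the popped element (int here)

int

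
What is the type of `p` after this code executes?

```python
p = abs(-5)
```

abs() of int returns int

int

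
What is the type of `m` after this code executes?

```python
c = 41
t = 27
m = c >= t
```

Comparison operators return bool

bool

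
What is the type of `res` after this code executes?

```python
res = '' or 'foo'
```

'or' returns first truthy value ('foo', which is str)

str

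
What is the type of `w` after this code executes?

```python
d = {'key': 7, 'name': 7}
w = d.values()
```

.values() returns a dict_values view object

dict_values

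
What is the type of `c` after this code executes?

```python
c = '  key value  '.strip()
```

str.strip() returns str

str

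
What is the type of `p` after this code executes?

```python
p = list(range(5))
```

list(range(...)) returns list

list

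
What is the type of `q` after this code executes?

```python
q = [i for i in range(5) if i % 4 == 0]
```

A list comprehension [...] produces a list

list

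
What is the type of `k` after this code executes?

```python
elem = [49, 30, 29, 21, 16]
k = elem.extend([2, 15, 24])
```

list.extend() returns None

NoneType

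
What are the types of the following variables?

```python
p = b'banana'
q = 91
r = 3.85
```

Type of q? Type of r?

q is int; r is float

int, float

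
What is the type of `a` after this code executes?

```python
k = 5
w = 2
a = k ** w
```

int ** positive int returns int (5 ** 2 = 25)

int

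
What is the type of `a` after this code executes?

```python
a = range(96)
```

range() returns a range object

range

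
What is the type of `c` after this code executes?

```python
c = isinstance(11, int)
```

isinstance() returns bool

bool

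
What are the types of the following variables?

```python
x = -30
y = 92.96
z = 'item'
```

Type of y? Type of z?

y is float; z is str

float, str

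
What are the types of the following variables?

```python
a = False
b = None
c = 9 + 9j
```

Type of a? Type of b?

a is bool; b is NoneType

bool, NoneType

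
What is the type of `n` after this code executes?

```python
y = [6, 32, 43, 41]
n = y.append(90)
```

list.append() returns None (mutates in place)

NoneType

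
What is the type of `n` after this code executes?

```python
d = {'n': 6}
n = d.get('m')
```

dict.get() returns None when key 'm' is not found and no default given

NoneType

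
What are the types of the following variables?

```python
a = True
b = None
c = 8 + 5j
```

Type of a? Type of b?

a is bool; b is NoneType

bool, NoneType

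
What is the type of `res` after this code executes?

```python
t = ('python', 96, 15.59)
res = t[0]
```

Index 0 of tuple is 'python' which is str

str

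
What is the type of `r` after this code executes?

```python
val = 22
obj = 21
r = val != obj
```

Comparison operators return bool

bool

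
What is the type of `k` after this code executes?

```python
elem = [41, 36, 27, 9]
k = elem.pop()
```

list.pop() returns the popped element (int here)

int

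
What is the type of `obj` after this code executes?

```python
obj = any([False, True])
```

any() returns bool

bool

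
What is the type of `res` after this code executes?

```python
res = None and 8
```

'and' returns first falsy value (None)

NoneType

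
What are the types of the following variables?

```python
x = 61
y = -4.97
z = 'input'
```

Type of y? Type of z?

y is float; z is str

float, str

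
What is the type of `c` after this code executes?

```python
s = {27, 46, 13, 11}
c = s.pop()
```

Popping from a set of ints returns int

int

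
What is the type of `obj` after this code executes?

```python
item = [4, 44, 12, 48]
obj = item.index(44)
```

list.index() returns int

int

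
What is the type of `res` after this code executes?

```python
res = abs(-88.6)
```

abs() of float returns float

float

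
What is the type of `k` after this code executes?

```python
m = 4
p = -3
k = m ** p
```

int ** negative int returns float

float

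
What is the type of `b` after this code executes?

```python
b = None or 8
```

'or' with None returns the other value (8, int)

int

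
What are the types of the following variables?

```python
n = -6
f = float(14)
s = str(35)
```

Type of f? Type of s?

f is float; s is str

float, str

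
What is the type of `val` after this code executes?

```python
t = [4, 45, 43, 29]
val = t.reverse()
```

list.reverse() returns None

NoneType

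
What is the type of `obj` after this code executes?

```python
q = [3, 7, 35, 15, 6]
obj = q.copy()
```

list.copy() returns list

list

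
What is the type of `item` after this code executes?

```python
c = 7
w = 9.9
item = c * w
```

int * float returns float (7 * 9.9 = 69.3)

float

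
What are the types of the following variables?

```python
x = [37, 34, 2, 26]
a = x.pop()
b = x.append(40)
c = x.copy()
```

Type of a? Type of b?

list.pop() returns the element (int); list.append() returns None

int, NoneType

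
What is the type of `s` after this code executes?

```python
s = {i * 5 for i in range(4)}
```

A set comprehension {expr for x in iterable} produces a set

set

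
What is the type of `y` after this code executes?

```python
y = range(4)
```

range() returns a range object

range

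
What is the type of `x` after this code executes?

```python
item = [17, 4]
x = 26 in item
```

'in' operator returns bool

bool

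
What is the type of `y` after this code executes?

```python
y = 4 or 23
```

'or' returns the first truthy value (4, which is int)

int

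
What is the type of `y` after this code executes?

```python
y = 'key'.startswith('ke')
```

str.startswith() returns bool

bool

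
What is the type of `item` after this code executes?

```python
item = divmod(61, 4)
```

divmod() returns a tuple (quotient, remainder)

tuple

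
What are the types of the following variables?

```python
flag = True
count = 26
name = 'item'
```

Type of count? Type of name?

count is int; name is str

int, str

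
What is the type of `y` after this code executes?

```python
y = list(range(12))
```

list(range(...)) returns list

list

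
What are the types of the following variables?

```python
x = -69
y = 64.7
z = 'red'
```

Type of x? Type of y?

x is int; y is float

int, float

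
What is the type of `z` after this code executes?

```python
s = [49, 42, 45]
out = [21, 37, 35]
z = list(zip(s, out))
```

list(zip(...)) returns a list of tuples

list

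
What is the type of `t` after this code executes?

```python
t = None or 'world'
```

'or' with None returns the other value ('world', str)

str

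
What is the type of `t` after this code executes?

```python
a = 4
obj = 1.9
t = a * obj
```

int * float returns float (4 * 1.9 = 7.6)

float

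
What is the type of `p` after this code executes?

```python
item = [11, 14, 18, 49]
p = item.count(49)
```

list.count() returns int

int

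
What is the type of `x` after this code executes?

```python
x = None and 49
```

'and' returns first falsy value (None)

NoneType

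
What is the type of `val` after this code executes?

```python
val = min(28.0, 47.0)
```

min() of floats returns float

float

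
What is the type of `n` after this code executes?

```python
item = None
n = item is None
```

'is' comparison returns bool

bool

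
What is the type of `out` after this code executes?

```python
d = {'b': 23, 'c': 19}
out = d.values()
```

.values() returns a dict_values view object

dict_values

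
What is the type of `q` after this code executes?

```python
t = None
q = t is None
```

'is' comparison returns bool

bool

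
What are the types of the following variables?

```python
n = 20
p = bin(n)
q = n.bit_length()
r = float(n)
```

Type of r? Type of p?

float() returns float; bin() returns str

float, str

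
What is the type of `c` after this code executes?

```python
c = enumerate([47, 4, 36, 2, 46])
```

enumerate() returns an enumerate iterator object

enumerate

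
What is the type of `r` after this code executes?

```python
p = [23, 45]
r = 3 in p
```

'in' operator returns bool

bool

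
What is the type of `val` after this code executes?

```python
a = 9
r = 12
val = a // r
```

int // int returns int (9 // 12 = 0)

int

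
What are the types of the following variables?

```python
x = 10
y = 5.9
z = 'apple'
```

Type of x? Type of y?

x is int; y is float

int, float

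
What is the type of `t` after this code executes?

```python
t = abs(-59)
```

abs() of int returns int

int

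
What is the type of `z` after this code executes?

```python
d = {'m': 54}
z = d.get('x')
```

dict.get() returns None when key 'x' is not found and no default given

NoneType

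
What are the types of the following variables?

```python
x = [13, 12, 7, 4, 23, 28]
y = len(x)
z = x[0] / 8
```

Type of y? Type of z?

len() returns int; int / int returns float

int, float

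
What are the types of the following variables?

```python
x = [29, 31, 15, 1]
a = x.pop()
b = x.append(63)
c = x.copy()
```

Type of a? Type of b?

list.pop() returns the element (int); list.append() returns None

int, NoneType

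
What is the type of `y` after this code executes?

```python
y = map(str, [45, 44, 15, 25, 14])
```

map() returns a map iterator object

map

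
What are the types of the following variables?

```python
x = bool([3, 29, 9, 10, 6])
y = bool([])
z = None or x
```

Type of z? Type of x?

None or <bool> returns the bool; bool() returns bool

bool, bool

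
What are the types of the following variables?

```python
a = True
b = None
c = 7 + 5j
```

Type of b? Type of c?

b is NoneType; c is complex

NoneType, complex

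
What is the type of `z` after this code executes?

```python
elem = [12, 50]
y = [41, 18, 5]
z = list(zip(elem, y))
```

list(zip(...)) returns a list of tuples

list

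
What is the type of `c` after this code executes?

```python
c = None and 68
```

'and' returns first falsy value (None)

NoneType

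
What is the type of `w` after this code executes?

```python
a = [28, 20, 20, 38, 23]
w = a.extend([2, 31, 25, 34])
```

list.extend() returns None

NoneType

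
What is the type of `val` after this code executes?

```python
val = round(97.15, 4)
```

round() with ndigits arg returns float

float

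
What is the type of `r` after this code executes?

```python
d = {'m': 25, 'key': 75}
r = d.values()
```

.values() returns a dict_values view object

dict_values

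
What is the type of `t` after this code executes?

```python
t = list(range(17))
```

list(range(...)) returns list

list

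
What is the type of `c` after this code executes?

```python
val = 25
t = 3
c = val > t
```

Comparison operators return bool

bool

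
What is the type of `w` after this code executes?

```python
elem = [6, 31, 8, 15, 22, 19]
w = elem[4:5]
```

Slicing a list always returns a list

list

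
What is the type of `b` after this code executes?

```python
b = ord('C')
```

ord() returns int (Unicode code point)

int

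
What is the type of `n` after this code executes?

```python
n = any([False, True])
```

any() returns bool

bool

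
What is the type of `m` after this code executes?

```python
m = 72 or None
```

'or' returns first truthy value (72, int)

int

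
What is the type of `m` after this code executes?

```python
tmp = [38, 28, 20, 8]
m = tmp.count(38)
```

list.count() returns int

int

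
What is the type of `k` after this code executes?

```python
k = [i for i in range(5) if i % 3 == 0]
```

A list comprehension [...] produces a list

list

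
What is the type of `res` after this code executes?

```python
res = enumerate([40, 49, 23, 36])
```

enumerate() returns an enumerate iterator object

enumerate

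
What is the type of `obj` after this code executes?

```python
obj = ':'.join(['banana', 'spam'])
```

str.join() returns str

str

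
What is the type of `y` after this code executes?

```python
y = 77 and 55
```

'and' returns the last value when all truthy (55, which is int)

int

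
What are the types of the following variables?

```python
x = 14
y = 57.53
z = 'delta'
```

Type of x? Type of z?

x is int; z is str

int, str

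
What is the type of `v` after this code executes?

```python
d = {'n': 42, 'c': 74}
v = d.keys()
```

.keys() returns a dict_keys view object

dict_keys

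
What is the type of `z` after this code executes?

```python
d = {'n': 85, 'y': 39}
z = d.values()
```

.values() returns a dict_values view object

dict_values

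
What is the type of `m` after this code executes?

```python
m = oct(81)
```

oct() returns str representation

str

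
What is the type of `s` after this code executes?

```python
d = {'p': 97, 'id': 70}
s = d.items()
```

dict.items() returns a dict_items view

dict_items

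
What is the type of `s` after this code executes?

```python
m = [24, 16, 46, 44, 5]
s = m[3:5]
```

Slicing a list always returns a list

list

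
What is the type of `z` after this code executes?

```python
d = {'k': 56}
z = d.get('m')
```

dict.get() returns None when key 'm' is not found and no default given

NoneType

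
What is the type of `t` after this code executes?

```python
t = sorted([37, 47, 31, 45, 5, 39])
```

sorted() always returns list

list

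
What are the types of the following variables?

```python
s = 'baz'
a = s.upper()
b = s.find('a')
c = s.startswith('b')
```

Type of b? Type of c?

str.find() returns int; str.startswith() returns bool

int, bool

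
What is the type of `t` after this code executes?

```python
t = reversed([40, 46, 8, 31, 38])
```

reversed() on a list returns a list_reverseiterator

list_reverseiterator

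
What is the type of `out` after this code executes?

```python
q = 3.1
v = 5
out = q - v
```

float - int returns float (3.1 - 5 = -1.9)

float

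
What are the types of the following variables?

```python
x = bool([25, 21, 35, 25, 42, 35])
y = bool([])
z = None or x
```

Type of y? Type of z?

bool() returns bool; None or <bool> returns the bool

bool, bool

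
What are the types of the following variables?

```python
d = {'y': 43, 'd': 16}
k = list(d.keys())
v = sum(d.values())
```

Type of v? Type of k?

sum of int values returns int; list(...) returns list

int, list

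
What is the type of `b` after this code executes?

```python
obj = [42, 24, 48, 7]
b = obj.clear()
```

list.clear() returns None

NoneType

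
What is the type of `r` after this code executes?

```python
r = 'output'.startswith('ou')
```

str.startswith() returns bool

bool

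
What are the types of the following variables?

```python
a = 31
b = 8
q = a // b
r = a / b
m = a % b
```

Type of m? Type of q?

int % int returns int; int // int returns int

int, int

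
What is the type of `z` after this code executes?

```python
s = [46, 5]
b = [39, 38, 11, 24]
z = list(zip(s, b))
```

list(zip(...)) returns a list of tuples

list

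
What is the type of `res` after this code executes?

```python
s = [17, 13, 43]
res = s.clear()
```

list.clear() returns None

NoneType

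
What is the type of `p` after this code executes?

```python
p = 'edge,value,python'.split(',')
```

str.split() returns list

list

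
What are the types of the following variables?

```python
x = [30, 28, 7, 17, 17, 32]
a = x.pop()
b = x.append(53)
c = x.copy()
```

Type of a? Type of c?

list.pop() returns the element (int); list.copy() returns list

int, list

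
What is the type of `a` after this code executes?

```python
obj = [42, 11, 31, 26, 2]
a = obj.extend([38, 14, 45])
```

list.extend() returns None

NoneType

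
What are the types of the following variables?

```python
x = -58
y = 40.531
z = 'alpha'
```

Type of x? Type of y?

x is int; y is float

int, float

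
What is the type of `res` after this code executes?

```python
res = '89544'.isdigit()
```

str.isdigit() returns bool

bool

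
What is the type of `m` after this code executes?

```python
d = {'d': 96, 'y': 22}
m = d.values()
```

.values() returns a dict_values view object

dict_values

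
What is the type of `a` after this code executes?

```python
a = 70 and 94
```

'and' returns the last value when all truthy (94, which is int)

int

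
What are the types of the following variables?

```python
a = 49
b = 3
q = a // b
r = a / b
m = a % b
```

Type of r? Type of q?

int / int returns float; int // int returns int

float, int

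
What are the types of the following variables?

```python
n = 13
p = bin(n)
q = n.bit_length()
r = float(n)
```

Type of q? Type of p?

int.bit_length() returns int; bin() returns str

int, str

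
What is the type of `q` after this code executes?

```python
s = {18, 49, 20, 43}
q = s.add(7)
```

set.add() returns None (mutates in place)

NoneType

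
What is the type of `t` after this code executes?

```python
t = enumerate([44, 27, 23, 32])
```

enumerate() returns an enumerate iterator object

enumerate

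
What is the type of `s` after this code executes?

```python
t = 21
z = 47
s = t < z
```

Comparison operators return bool

bool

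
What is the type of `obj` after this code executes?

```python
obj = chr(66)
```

chr() returns str (single character)

str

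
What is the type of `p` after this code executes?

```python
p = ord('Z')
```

ord() returns int (Unicode code point)

int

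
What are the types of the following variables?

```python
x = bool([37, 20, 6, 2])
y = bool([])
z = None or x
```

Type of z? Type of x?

None or <bool> returns the bool; bool() returns bool

bool, bool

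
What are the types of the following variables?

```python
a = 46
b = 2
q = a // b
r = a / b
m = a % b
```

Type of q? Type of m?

int // int returns int; int % int returns int

int, int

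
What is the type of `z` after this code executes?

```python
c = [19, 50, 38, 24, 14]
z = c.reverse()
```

list.reverse() returns None

NoneType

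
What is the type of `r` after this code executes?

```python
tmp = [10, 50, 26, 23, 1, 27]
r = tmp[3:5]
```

Slicing a list always returns a list

list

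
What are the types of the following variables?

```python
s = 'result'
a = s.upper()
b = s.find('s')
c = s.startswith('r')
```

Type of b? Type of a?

str.find() returns int; str.upper() returns str

int, str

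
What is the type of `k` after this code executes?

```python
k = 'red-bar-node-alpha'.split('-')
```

str.split() returns list

list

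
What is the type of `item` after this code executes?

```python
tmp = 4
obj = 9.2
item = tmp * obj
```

int * float returns float (4 * 9.2 = 36.8)

float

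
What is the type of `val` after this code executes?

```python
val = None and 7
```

'and' returns first falsy value (None)

NoneType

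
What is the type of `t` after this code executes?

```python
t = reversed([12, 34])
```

reversed() on a list returns a list_reverseiterator

list_reverseiterator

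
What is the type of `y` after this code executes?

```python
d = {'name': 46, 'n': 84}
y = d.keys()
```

.keys() returns a dict_keys view object

dict_keys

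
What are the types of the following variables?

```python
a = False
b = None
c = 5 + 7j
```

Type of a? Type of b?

a is bool; b is NoneType

bool, NoneType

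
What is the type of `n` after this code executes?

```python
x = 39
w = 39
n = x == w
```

Equality comparison returns bool

bool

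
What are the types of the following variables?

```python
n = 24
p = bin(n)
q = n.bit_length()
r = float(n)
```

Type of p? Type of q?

bin() returns str; int.bit_length() returns int

str, int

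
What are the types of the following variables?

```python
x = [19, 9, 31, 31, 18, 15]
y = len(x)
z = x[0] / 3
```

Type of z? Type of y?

int / int returns float; len() returns int

float, int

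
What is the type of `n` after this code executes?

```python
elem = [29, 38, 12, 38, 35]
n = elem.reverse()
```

list.reverse() returns None

NoneType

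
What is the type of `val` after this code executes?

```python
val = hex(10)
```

hex() returns str representation

str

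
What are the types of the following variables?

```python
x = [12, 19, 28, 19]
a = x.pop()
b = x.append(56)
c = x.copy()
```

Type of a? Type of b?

list.pop() returns the element (int); list.append() returns None

int, NoneType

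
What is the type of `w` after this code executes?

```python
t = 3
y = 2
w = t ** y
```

int ** positive int returns int (3 ** 2 = 9)

int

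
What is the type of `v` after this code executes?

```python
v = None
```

None has type NoneType

NoneType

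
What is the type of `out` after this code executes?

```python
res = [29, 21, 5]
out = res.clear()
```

list.clear() returns None

NoneType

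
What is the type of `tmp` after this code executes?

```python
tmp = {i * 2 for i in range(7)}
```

A set comprehension {expr for x in iterable} produces a set

set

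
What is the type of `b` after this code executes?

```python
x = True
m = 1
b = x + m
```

bool + int returns int (True is 1, so 1 + 1 = 2)

int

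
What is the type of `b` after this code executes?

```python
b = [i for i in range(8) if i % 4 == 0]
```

A list comprehension [...] produces a list

list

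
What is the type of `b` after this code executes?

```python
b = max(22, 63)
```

max() of ints returns int

int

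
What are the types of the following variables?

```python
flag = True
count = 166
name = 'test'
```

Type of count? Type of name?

count is int; name is str

int, str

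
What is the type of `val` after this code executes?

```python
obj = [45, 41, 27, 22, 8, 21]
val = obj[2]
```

Indexing a list of ints returns int (obj[2] = 27)

int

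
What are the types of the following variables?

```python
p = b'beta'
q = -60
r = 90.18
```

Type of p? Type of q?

p is bytes; q is int

bytes, int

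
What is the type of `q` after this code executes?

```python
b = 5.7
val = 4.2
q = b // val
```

float // float returns float (floor division preserves float type)

float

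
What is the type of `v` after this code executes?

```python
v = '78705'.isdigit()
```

str.isdigit() returns bool

bool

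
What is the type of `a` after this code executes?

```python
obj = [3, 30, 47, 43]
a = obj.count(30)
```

list.count() returns int

int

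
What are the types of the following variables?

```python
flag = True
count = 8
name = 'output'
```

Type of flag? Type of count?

flag is bool; count is int

bool, int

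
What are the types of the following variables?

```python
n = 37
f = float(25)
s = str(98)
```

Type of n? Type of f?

n is int; f is float

int, float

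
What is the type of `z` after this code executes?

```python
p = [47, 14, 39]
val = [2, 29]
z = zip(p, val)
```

zip() returns a zip iterator object

zip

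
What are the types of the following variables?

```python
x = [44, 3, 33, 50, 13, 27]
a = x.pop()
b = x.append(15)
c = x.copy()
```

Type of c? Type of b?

list.copy() returns list; list.append() returns None

list, NoneType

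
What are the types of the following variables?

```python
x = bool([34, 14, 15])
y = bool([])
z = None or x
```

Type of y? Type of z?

bool() returns bool; None or <bool> returns the bool

bool, bool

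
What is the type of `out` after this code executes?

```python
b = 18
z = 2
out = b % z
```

int % int returns int (18 % 2 = 0)

int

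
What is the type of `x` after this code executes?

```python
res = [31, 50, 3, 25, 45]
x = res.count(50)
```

list.count() returns int

int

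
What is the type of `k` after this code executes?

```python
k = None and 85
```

'and' returns first falsy value (None)

NoneType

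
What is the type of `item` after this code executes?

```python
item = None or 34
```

'or' with None returns the other value (34, int)

int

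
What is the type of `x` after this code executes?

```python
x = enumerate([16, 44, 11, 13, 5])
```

enumerate() returns an enumerate iterator object

enumerate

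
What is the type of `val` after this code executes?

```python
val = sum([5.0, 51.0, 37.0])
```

sum() of floats returns float

float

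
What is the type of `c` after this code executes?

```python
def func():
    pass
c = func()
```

A function with no return statement returns None

NoneType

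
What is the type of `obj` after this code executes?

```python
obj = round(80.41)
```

round() with no ndigits arg returns int

int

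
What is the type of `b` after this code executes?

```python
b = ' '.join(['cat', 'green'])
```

str.join() returns str

str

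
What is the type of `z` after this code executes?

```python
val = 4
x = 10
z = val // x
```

int // int returns int (4 // 10 = 0)

int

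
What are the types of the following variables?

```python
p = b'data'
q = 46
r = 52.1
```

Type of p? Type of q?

p is bytes; q is int

bytes, int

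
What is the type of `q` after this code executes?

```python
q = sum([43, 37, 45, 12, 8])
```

sum() of ints returns int

int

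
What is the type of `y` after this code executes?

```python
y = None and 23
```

'and' returns first falsy value (None)

NoneType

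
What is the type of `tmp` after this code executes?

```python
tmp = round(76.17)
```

round() with no ndigits arg returns int

int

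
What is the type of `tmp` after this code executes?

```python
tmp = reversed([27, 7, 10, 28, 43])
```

reversed() on a list returns a list_reverseiterator

list_reverseiterator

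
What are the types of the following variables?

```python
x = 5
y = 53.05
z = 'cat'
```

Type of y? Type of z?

y is float; z is str

float, str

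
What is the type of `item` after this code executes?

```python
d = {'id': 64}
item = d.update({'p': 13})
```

dict.update() returns None

NoneType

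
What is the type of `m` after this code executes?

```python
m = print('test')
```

print() returns None

NoneType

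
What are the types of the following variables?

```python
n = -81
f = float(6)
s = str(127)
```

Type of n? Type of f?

n is int; f is float

int, float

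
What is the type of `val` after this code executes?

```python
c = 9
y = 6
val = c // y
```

int // int returns int (9 // 6 = 1)

int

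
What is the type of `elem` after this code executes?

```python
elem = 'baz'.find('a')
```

str.find() returns int (index, or -1)

int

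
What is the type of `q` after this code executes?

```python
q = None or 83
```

'or' with None returns the other value (83, int)

int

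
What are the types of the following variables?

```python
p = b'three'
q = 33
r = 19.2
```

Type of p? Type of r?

p is bytes; r is float

bytes, float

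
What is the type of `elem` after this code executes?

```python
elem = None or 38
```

'or' with None returns the other value (38, int)

int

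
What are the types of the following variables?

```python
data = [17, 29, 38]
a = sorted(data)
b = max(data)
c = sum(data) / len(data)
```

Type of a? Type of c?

sorted() returns list; int / int returns float

list, float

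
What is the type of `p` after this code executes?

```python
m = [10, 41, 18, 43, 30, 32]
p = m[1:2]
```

Slicing a list always returns a list

list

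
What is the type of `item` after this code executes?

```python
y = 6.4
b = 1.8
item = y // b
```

float // float returns float (floor division preserves float type)

float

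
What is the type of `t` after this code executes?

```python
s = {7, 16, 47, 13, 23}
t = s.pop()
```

Popping from a set of ints returns int

int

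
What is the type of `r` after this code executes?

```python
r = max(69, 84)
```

max() of ints returns int

int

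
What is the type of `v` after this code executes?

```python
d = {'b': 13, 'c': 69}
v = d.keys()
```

.keys() returns a dict_keys view object

dict_keys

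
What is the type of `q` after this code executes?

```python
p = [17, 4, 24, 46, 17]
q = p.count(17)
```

list.count() returns int

int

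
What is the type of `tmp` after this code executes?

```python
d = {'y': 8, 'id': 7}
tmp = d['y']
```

Accessing dict[str, int] with key 'y' returns int value 8

int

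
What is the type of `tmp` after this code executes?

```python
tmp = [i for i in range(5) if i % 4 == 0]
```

A list comprehension [...] produces a list

list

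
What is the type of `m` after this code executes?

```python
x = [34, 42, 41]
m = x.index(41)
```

list.index() returns int

int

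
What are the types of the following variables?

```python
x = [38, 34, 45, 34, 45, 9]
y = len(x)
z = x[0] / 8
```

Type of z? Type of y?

int / int returns float; len() returns int

float, int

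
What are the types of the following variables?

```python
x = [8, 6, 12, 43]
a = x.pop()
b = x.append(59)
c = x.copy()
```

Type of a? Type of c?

list.pop() returns the element (int); list.copy() returns list

int, list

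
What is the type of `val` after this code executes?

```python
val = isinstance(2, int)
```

isinstance() returns bool

bool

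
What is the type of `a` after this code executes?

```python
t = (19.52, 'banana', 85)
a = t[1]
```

Index 1 of tuple is 'banana' which is str

str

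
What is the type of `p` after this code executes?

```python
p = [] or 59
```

'or' returns first truthy value (59, which is int)

int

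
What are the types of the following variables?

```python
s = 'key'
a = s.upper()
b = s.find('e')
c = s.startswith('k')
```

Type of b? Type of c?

str.find() returns int; str.startswith() returns bool

int, bool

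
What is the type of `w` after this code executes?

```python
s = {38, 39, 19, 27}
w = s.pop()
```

Popping from a set of ints returns int

int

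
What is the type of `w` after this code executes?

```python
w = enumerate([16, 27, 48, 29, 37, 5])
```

enumerate() returns an enumerate iterator object

enumerate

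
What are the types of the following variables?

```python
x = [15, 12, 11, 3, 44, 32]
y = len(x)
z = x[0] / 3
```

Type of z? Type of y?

int / int returns float; len() returns int

float, int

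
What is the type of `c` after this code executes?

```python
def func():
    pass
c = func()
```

A function with no return statement returns None

NoneType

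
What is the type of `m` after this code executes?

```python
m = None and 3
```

'and' returns first falsy value (None)

NoneType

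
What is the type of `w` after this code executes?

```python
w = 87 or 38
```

'or' returns the first truthy value (87, which is int)

int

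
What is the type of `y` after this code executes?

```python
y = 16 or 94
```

'or' returns the first truthy value (16, which is int)

int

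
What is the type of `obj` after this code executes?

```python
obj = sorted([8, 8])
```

sorted() always returns list

list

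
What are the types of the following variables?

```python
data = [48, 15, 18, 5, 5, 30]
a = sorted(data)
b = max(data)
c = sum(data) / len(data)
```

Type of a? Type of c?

sorted() returns list; int / int returns float

list, float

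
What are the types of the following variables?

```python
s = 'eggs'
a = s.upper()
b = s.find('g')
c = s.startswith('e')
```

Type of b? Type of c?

str.find() returns int; str.startswith() returns bool

int, bool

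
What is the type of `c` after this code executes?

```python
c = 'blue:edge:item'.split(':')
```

str.split() returns list

list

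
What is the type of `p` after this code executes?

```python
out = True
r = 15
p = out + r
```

bool + int returns int (True is 1, so 1 + 15 = 16)

int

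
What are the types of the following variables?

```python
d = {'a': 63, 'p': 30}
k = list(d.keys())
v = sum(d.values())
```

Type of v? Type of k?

sum of int values returns int; list(...) returns list

int, list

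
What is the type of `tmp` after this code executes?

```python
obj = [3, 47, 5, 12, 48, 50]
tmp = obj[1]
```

Indexing a list of ints returns int (obj[1] = 47)

int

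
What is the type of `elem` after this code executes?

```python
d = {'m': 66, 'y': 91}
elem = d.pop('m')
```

dict.pop() returns the value (int)

int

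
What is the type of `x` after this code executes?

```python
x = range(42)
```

range() returns a range object

range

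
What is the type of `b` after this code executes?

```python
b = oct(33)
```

oct() returns str representation

str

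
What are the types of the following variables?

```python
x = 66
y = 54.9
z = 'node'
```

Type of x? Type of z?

x is int; z is str

int, str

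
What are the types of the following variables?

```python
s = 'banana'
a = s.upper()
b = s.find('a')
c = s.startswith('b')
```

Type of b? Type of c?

str.find() returns int; str.startswith() returns bool

int, bool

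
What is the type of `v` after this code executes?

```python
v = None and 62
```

'and' returns first falsy value (None)

NoneType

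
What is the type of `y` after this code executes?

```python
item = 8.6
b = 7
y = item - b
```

float - int returns float (8.6 - 7 = 1.6)

float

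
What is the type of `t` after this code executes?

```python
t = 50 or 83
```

'or' returns the first truthy value (50, which is int)

int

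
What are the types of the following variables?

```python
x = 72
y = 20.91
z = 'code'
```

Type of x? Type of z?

x is int; z is str

int, str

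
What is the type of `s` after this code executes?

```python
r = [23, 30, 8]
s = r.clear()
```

list.clear() returns None

NoneType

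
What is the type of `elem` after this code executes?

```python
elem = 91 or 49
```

'or' returns the first truthy value (91, which is int)

int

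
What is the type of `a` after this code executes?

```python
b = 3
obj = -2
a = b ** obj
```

int ** negative int returns float

float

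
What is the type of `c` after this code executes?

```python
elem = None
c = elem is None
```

'is' comparison returns bool

bool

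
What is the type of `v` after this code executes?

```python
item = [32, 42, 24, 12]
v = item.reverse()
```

list.reverse() returns None

NoneType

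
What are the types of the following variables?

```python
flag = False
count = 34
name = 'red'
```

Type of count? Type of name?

count is int; name is str

int, str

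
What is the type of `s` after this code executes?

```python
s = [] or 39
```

'or' returns first truthy value (39, which is int)

int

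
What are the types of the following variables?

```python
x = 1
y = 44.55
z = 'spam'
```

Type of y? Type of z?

y is float; z is str

float, str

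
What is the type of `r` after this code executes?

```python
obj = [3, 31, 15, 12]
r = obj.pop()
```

list.pop() returns the popped element (int here)

int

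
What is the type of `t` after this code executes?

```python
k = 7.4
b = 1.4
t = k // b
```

float // float returns float (floor division preserves float type)

float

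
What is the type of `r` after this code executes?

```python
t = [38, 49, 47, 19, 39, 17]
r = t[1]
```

Indexing a list of ints returns int (t[1] = 49)

int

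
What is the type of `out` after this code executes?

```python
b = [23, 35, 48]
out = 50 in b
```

'in' operator returns bool

bool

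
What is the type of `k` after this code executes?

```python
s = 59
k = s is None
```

'is' comparison returns bool

bool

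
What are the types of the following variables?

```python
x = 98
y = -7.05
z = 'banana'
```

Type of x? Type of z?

x is int; z is str

int, str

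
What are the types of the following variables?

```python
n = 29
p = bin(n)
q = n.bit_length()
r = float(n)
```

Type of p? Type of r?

bin() returns str; float() returns float

str, float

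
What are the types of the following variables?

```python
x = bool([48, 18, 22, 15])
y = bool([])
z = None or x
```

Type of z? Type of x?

None or <bool> returns the bool; bool() returns bool

bool, bool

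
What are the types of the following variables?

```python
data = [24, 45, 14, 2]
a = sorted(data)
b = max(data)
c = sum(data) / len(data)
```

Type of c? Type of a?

int / int returns float; sorted() returns list

float, list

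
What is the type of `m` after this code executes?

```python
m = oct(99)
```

oct() returns str representation

str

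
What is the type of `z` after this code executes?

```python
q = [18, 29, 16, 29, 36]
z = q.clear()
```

list.clear() returns None

NoneType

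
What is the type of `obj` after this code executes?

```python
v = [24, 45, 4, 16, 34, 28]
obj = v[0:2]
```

Slicing a list always returns a list

list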